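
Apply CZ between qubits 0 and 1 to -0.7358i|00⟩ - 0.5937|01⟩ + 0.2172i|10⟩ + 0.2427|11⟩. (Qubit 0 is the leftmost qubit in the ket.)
-0.7358i|00⟩ - 0.5937|01⟩ + 0.2172i|10⟩ - 0.2427|11⟩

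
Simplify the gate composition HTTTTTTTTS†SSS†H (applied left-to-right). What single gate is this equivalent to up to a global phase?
I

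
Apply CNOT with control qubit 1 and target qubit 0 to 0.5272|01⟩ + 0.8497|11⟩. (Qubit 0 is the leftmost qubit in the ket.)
0.8497|01⟩ + 0.5272|11⟩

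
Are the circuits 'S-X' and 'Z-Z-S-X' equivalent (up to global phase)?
Yes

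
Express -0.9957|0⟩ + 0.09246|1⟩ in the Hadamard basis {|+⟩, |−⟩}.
-0.6387|+⟩ - 0.7694|−⟩

With |ψ⟩ = α|0⟩ + β|1⟩, the Hadamard-basis coefficients are ⟨+|ψ⟩ = (α + β)/√2 and ⟨−|ψ⟩ = (α − β)/√2.
Here α = -0.9957, β = 0.09246: (α + β)/√2 = -0.6387, (α − β)/√2 = -0.7694.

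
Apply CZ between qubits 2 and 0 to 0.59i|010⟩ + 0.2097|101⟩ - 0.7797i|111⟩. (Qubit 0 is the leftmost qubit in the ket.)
0.59i|010⟩ - 0.2097|101⟩ + 0.7797i|111⟩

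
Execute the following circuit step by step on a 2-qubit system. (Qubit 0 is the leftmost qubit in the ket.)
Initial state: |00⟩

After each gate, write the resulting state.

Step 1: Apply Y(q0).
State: i|10⟩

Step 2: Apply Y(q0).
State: |00⟩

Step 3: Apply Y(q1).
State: i|01⟩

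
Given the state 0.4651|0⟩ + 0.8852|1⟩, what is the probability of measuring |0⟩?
0.2163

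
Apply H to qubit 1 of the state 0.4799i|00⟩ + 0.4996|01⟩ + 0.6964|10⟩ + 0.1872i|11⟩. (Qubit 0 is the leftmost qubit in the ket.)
(0.3533 + 0.3393i)|00⟩ + (-0.3533 + 0.3393i)|01⟩ + (0.4924 + 0.1324i)|10⟩ + (0.4924 - 0.1324i)|11⟩

H on qubit 1 mixes each pair of kets that differ only in qubit 1: amplitudes (a, b) of (|…0…⟩, |…1…⟩) become ((a + b)/√2, (a − b)/√2). Kets absent from the input have amplitude 0.
(|00⟩, |01⟩): (a, b) = (0.4799i, 0.4996) → ((0.3533 + 0.3393i), (-0.3533 + 0.3393i))
(|10⟩, |11⟩): (a, b) = (0.6964, 0.1872i) → ((0.4924 + 0.1324i), (0.4924 - 0.1324i))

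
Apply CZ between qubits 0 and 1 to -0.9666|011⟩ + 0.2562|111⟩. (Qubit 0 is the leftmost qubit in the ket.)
-0.9666|011⟩ - 0.2562|111⟩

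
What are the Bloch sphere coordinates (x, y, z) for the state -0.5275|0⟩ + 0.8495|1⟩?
(-0.8962, 0, -0.4434)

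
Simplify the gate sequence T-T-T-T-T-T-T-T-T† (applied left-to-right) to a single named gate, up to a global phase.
T†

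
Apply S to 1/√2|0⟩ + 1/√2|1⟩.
1/√2|0⟩ + (1/√2)i|1⟩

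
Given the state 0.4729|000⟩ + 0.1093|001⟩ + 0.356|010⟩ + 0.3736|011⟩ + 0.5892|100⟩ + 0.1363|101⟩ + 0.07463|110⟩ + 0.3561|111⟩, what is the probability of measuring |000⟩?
0.2236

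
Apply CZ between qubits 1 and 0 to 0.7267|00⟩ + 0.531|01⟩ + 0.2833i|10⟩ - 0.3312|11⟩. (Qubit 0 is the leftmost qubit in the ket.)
0.7267|00⟩ + 0.531|01⟩ + 0.2833i|10⟩ + 0.3312|11⟩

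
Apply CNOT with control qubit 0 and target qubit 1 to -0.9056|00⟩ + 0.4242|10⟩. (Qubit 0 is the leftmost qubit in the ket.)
-0.9056|00⟩ + 0.4242|11⟩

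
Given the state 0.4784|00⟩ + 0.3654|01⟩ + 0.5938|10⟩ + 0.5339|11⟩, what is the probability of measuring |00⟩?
0.2289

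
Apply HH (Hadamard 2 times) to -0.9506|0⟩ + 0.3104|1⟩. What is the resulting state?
-0.9506|0⟩ + 0.3104|1⟩

H² = I, so an even number of Hadamards cancels: H^2 = I and the state is unchanged.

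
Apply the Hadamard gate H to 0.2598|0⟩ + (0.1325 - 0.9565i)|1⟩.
(0.2774 - 0.6763i)|0⟩ + (0.09001 + 0.6763i)|1⟩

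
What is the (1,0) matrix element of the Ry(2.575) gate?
0.9601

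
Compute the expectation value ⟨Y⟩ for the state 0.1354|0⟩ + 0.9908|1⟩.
0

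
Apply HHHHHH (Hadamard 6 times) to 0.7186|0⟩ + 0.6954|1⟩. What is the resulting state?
0.7186|0⟩ + 0.6954|1⟩

H² = I, so an even number of Hadamards cancels: H^6 = I and the state is unchanged.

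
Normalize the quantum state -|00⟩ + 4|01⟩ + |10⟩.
-0.2357|00⟩ + 0.9428|01⟩ + 0.2357|10⟩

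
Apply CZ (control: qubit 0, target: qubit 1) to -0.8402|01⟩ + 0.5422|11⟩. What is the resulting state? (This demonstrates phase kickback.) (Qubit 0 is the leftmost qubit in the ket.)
-0.8402|01⟩ - 0.5422|11⟩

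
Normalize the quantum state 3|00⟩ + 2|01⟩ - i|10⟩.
0.8018|00⟩ + 0.5345|01⟩ - 0.2673i|10⟩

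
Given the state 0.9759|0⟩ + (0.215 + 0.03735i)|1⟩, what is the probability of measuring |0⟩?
0.9524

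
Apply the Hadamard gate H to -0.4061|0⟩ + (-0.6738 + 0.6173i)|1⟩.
(-0.7636 + 0.4365i)|0⟩ + (0.1893 - 0.4365i)|1⟩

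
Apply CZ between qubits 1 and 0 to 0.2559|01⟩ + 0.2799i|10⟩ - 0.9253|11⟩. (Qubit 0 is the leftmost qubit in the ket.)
0.2559|01⟩ + 0.2799i|10⟩ + 0.9253|11⟩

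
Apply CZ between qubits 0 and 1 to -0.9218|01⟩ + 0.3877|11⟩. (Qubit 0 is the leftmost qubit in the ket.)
-0.9218|01⟩ - 0.3877|11⟩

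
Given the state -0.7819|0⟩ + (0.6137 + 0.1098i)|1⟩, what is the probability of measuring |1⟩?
0.3887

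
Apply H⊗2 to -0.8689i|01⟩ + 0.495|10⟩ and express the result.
(0.2475 - 0.4345i)|00⟩ + (0.2475 + 0.4345i)|01⟩ + (-0.2475 - 0.4345i)|10⟩ + (-0.2475 + 0.4345i)|11⟩

H⊗2 gives amp(|y⟩) = (1/2) Σ_x (−1)^(x·y) amp(|x⟩), where x·y is the number of positions in which both x and y have a 1.
|00⟩: (-0.8689i + 0.495)/2 = (0.2475 - 0.4345i)
|01⟩: (0.8689i + 0.495)/2 = (0.2475 + 0.4345i)
|10⟩: (-0.8689i - 0.495)/2 = (-0.2475 - 0.4345i)
|11⟩: (0.8689i - 0.495)/2 = (-0.2475 + 0.4345i)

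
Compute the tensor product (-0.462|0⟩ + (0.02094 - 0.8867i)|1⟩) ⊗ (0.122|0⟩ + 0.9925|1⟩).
-0.05636|00⟩ - 0.4585|01⟩ + (0.002555 - 0.1082i)|10⟩ + (0.02078 - 0.88i)|11⟩

amp(|b₁b₂…⟩) = product of the factor amplitudes for bits b₁, b₂, …; only kets whose every factor amplitude is nonzero survive.
|00⟩: (-0.462)(0.122) = -0.05636
|01⟩: (-0.462)(0.9925) = -0.4585
|10⟩: (0.02094 - 0.8867i)(0.122) = (0.002555 - 0.1082i)
|11⟩: (0.02094 - 0.8867i)(0.9925) = (0.02078 - 0.88i)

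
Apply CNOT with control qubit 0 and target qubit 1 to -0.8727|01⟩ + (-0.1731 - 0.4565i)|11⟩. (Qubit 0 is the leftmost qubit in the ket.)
-0.8727|01⟩ + (-0.1731 - 0.4565i)|10⟩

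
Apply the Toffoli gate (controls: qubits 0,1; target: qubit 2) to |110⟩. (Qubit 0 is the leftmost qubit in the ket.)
|111⟩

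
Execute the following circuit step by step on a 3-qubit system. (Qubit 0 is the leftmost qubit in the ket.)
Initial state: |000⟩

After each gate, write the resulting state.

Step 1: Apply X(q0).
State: |100⟩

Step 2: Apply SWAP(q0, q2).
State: |001⟩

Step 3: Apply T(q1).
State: |001⟩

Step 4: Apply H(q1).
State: 1/√2|001⟩ + 1/√2|011⟩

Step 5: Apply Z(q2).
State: -1/√2|001⟩ - 1/√2|011⟩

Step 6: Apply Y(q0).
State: -(1/√2)i|101⟩ - (1/√2)i|111⟩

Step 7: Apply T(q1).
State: -(1/√2)i|101⟩ + (1/2 - (1/2)i)|111⟩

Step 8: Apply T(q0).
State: (1/2 - (1/2)i)|101⟩ + 1/√2|111⟩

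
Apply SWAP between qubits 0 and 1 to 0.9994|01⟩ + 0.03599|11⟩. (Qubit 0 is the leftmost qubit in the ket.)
0.9994|10⟩ + 0.03599|11⟩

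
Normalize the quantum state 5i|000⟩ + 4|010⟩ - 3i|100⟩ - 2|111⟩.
0.6804i|000⟩ + 0.5443|010⟩ - (1/√6)i|100⟩ - 0.2722|111⟩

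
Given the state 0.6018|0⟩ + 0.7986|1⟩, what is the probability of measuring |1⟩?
0.6378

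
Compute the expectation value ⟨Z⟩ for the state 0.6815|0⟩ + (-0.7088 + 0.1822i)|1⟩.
-0.07115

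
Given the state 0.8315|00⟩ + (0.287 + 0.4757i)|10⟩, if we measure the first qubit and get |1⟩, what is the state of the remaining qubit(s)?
(0.5166 + 0.8562i)|0⟩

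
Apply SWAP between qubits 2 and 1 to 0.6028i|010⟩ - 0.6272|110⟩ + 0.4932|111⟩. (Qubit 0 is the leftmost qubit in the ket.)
0.6028i|001⟩ - 0.6272|101⟩ + 0.4932|111⟩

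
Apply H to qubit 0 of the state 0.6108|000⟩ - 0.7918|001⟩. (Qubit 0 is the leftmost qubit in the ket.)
0.4319|000⟩ - 0.5599|001⟩ + 0.4319|100⟩ - 0.5599|101⟩

H on qubit 0 mixes each pair of kets that differ only in qubit 0: amplitudes (a, b) of (|…0…⟩, |…1…⟩) become ((a + b)/√2, (a − b)/√2). Kets absent from the input have amplitude 0.
(|000⟩, |100⟩): (a, b) = (0.6108, 0) → (0.4319, 0.4319)
(|001⟩, |101⟩): (a, b) = (-0.7918, 0) → (-0.5599, -0.5599)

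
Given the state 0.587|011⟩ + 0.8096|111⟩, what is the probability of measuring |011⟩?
0.3446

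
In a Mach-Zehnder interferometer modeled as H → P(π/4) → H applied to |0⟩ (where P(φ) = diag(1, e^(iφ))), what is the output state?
(0.8536 + (1/√8)i)|0⟩ + (0.1464 - (1/√8)i)|1⟩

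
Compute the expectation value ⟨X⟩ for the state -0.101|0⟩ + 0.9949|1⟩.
-0.201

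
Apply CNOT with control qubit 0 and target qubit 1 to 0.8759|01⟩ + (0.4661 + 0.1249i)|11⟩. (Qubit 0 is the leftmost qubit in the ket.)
0.8759|01⟩ + (0.4661 + 0.1249i)|10⟩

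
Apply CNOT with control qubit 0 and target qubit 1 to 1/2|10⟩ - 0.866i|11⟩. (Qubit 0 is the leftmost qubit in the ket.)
-0.866i|10⟩ + 1/2|11⟩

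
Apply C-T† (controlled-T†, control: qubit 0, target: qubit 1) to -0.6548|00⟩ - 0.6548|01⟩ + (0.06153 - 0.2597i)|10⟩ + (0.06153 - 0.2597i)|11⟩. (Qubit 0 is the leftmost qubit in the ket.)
-0.6548|00⟩ - 0.6548|01⟩ + (0.06153 - 0.2597i)|10⟩ + (-0.1401 - 0.2271i)|11⟩

C-T† leaves the control-|0⟩ kets |00⟩, |01⟩ unchanged and applies T† to qubit 1 on the control-|1⟩ pair (|10⟩, |11⟩).
T† = [[1, 0], [0, (1/√2 - (1/√2)i)]].
With a = amp(|10⟩) = (0.06153 - 0.2597i) and b = amp(|11⟩) = (0.06153 - 0.2597i):
new amp(|10⟩) = (1)·a = (0.06153 - 0.2597i)
new amp(|11⟩) = (1/√2 - (1/√2)i)·b = (-0.1401 - 0.2271i)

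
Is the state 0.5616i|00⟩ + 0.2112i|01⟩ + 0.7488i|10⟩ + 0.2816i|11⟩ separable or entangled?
Separable

Writing the state as a|00⟩ + b|01⟩ + c|10⟩ + d|11⟩, it is a product state iff ad − bc = 0.
Here (a, b, c, d) = (0.5616i, 0.2112i, 0.7488i, 0.2816i): ad − bc = (0.5616i)(0.2816i) − (0.2112i)(0.7488i) = 0, so the state is separable.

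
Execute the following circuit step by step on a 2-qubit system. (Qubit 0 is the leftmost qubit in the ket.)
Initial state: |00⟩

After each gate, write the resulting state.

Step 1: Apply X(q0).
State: |10⟩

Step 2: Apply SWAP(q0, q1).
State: |01⟩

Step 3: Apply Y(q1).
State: -i|00⟩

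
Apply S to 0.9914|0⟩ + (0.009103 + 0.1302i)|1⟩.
0.9914|0⟩ + (-0.1302 + 0.009103i)|1⟩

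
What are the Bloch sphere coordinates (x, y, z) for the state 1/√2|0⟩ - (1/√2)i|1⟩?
(0, -1, 0)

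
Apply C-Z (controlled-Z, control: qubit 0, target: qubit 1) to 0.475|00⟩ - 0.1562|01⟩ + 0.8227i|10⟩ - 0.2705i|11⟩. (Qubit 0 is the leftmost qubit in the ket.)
0.475|00⟩ - 0.1562|01⟩ + 0.8227i|10⟩ + 0.2705i|11⟩

C-Z leaves the control-|0⟩ kets |00⟩, |01⟩ unchanged and applies Z to qubit 1 on the control-|1⟩ pair (|10⟩, |11⟩).
Z = [[1, 0], [0, -1]].
With a = amp(|10⟩) = 0.8227i and b = amp(|11⟩) = -0.2705i:
new amp(|10⟩) = (1)·a = 0.8227i
new amp(|11⟩) = (-1)·b = 0.2705i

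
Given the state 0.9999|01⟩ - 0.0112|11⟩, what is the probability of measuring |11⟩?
0.0001254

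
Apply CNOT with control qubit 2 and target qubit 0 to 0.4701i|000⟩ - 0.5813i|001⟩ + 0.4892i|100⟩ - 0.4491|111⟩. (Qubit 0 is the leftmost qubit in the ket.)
0.4701i|000⟩ - 0.4491|011⟩ + 0.4892i|100⟩ - 0.5813i|101⟩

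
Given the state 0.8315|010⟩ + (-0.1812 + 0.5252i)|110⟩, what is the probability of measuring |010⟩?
0.6914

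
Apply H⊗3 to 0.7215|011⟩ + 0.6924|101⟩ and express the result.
0.4999|000⟩ - 0.4999|001⟩ - 0.01029|010⟩ + 0.01029|011⟩ + 0.01029|100⟩ - 0.01029|101⟩ - 0.4999|110⟩ + 0.4999|111⟩

H⊗3 gives amp(|y⟩) = (1/2√2) Σ_x (−1)^(x·y) amp(|x⟩), where x·y is the number of positions in which both x and y have a 1.
|000⟩: (0.7215 + 0.6924)/(2√2) = 0.4999
|001⟩: (-0.7215 - 0.6924)/(2√2) = -0.4999
|010⟩: (-0.7215 + 0.6924)/(2√2) = -0.01029
|011⟩: (0.7215 - 0.6924)/(2√2) = 0.01029
|100⟩: (0.7215 - 0.6924)/(2√2) = 0.01029
|101⟩: (-0.7215 + 0.6924)/(2√2) = -0.01029
|110⟩: (-0.7215 - 0.6924)/(2√2) = -0.4999
|111⟩: (0.7215 + 0.6924)/(2√2) = 0.4999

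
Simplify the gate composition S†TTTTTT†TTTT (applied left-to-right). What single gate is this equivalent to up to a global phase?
S†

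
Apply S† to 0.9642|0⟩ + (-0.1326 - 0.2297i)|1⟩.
0.9642|0⟩ + (-0.2297 + 0.1326i)|1⟩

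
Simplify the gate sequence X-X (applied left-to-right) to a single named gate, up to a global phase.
I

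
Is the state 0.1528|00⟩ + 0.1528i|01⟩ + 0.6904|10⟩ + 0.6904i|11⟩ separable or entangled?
Separable

Writing the state as a|00⟩ + b|01⟩ + c|10⟩ + d|11⟩, it is a product state iff ad − bc = 0.
Here (a, b, c, d) = (0.1528, 0.1528i, 0.6904, 0.6904i): ad − bc = (0.1528)(0.6904i) − (0.1528i)(0.6904) = 0, so the state is separable.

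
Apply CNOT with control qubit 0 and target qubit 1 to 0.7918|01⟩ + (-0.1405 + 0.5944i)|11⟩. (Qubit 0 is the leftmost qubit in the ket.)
0.7918|01⟩ + (-0.1405 + 0.5944i)|10⟩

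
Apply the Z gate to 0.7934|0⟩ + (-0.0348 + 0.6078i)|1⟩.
0.7934|0⟩ + (0.0348 - 0.6078i)|1⟩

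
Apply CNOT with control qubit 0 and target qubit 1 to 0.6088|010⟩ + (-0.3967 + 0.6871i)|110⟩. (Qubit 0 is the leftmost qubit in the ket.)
0.6088|010⟩ + (-0.3967 + 0.6871i)|100⟩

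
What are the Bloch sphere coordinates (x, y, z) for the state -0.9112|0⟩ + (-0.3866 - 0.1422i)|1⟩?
(0.7045, 0.2591, 0.6606)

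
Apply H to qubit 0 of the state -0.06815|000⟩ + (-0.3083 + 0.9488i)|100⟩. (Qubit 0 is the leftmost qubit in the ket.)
(-0.2662 + 0.6709i)|000⟩ + (0.1698 - 0.6709i)|100⟩

H on qubit 0 mixes each pair of kets that differ only in qubit 0: amplitudes (a, b) of (|…0…⟩, |…1…⟩) become ((a + b)/√2, (a − b)/√2). Kets absent from the input have amplitude 0.
(|000⟩, |100⟩): (a, b) = (-0.06815, (-0.3083 + 0.9488i)) → ((-0.2662 + 0.6709i), (0.1698 - 0.6709i))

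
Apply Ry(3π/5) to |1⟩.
-0.809|0⟩ + 0.5878|1⟩

Ry(3π/5) = [[cos(θ/2), −sin(θ/2)], [sin(θ/2), cos(θ/2)]]; θ = 3π/5, cos(θ/2) ≈ 0.587785, sin(θ/2) ≈ 0.809017.
With a = amp(|0⟩) = 0 and b = amp(|1⟩) = 1:
new amp(|0⟩) = (0.587785)·a + (-0.809017)·b = -0.809
new amp(|1⟩) = (0.809017)·a + (0.587785)·b = 0.5878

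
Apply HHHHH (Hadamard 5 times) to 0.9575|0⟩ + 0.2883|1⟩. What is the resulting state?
0.8809|0⟩ + 0.4732|1⟩

H² = I, so H^5 = H: a single Hadamard. With (a, b) = (0.9575, 0.2883), H gives ((a + b)/√2, (a − b)/√2) = (0.8809, 0.4732).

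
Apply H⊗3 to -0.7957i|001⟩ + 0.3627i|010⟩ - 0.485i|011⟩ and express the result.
-0.3246i|000⟩ + 0.581i|001⟩ - 0.2381i|010⟩ - 0.01838i|011⟩ - 0.3246i|100⟩ + 0.581i|101⟩ - 0.2381i|110⟩ - 0.01838i|111⟩

H⊗3 gives amp(|y⟩) = (1/2√2) Σ_x (−1)^(x·y) amp(|x⟩), where x·y is the number of positions in which both x and y have a 1.
|000⟩: (-0.7957i + 0.3627i - 0.485i)/(2√2) = -0.3246i
|001⟩: (0.7957i + 0.3627i + 0.485i)/(2√2) = 0.581i
|010⟩: (-0.7957i - 0.3627i + 0.485i)/(2√2) = -0.2381i
|011⟩: (0.7957i - 0.3627i - 0.485i)/(2√2) = -0.01838i
|100⟩: (-0.7957i + 0.3627i - 0.485i)/(2√2) = -0.3246i
|101⟩: (0.7957i + 0.3627i + 0.485i)/(2√2) = 0.581i
|110⟩: (-0.7957i - 0.3627i + 0.485i)/(2√2) = -0.2381i
|111⟩: (0.7957i - 0.3627i - 0.485i)/(2√2) = -0.01838i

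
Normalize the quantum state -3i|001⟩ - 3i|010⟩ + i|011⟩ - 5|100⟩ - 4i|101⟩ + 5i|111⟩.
-0.3254i|001⟩ - 0.3254i|010⟩ + 0.1085i|011⟩ - 0.5423|100⟩ - 0.4339i|101⟩ + 0.5423i|111⟩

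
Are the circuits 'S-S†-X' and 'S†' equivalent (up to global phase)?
No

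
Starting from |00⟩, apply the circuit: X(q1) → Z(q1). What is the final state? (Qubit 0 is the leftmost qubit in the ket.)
-|01⟩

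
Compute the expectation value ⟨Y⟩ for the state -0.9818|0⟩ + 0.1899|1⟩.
0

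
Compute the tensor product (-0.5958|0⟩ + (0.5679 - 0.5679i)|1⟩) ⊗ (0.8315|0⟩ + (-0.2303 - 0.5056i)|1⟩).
-0.4954|00⟩ + (0.1372 + 0.3012i)|01⟩ + (0.4722 - 0.4722i)|10⟩ + (-0.4179 - 0.1563i)|11⟩

amp(|b₁b₂…⟩) = product of the factor amplitudes for bits b₁, b₂, …; only kets whose every factor amplitude is nonzero survive.
|00⟩: (-0.5958)(0.8315) = -0.4954
|01⟩: (-0.5958)(-0.2303 - 0.5056i) = (0.1372 + 0.3012i)
|10⟩: (0.5679 - 0.5679i)(0.8315) = (0.4722 - 0.4722i)
|11⟩: (0.5679 - 0.5679i)(-0.2303 - 0.5056i) = (-0.4179 - 0.1563i)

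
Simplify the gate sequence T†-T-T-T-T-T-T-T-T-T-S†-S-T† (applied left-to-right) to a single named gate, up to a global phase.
T†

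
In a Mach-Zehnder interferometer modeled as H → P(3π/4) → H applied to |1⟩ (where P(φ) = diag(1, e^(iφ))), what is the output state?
(0.8536 - (1/√8)i)|0⟩ + (0.1464 + (1/√8)i)|1⟩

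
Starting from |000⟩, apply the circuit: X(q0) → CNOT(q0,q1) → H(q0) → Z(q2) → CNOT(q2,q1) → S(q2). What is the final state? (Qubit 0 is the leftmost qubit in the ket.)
1/√2|010⟩ - 1/√2|110⟩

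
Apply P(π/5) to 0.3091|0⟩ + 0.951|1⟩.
0.3091|0⟩ + (0.7694 + 0.559i)|1⟩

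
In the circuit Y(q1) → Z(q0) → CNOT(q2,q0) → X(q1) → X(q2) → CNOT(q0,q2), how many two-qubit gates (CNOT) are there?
2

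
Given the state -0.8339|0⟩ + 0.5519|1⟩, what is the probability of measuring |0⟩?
0.6954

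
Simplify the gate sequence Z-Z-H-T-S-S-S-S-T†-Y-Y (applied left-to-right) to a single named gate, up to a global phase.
H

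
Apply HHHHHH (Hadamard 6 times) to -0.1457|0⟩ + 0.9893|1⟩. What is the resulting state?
-0.1457|0⟩ + 0.9893|1⟩

H² = I, so an even number of Hadamards cancels: H^6 = I and the state is unchanged.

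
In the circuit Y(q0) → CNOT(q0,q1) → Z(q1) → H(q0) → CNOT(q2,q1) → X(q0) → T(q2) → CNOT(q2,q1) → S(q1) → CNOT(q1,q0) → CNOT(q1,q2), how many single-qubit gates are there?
6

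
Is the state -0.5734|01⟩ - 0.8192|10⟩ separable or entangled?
Entangled

Writing the state as a|00⟩ + b|01⟩ + c|10⟩ + d|11⟩, it is a product state iff ad − bc = 0.
Here (a, b, c, d) = (0, -0.5734, -0.8192, 0): ad − bc = (0)(0) − (-0.5734)(-0.8192) = -0.4697 ≠ 0, so the state is entangled.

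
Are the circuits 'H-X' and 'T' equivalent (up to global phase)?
No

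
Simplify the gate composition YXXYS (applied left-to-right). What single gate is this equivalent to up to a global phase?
S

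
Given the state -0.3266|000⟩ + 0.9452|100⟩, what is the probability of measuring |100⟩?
0.8934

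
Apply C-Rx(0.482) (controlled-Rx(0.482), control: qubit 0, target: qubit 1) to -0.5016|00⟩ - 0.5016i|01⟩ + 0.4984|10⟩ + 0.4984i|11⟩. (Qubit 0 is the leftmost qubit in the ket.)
-0.5016|00⟩ - 0.5016i|01⟩ + 0.603|10⟩ + 0.365i|11⟩

C-Rx(0.482) leaves the control-|0⟩ kets |00⟩, |01⟩ unchanged and applies Rx(0.482) to qubit 1 on the control-|1⟩ pair (|10⟩, |11⟩).
Rx(0.482) = [[cos(θ/2), −i·sin(θ/2)], [−i·sin(θ/2), cos(θ/2)]]; θ = 0.482, cos(θ/2) ≈ 0.9711, sin(θ/2) ≈ 0.238674.
With a = amp(|10⟩) = 0.4984 and b = amp(|11⟩) = 0.4984i:
new amp(|10⟩) = (0.9711)·a + (-0.238674i)·b = 0.603
new amp(|11⟩) = (-0.238674i)·a + (0.9711)·b = 0.365i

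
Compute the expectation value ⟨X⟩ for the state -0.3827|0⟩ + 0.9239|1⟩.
-0.7072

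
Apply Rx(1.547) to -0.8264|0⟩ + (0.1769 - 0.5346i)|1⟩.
(-0.9648 - 0.1236i)|0⟩ + (0.1266 + 0.1949i)|1⟩

Rx(1.547) = [[cos(θ/2), −i·sin(θ/2)], [−i·sin(θ/2), cos(θ/2)]]; θ = 1.547, cos(θ/2) ≈ 0.71547, sin(θ/2) ≈ 0.698644.
With a = amp(|0⟩) = -0.8264 and b = amp(|1⟩) = (0.1769 - 0.5346i):
new amp(|0⟩) = (0.71547)·a + (-0.698644i)·b = (-0.9648 - 0.1236i)
new amp(|1⟩) = (-0.698644i)·a + (0.71547)·b = (0.1266 + 0.1949i)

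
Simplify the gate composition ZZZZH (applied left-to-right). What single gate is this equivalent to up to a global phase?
H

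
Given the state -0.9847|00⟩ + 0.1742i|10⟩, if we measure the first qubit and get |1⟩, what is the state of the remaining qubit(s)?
i|0⟩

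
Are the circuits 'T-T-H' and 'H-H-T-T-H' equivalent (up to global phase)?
Yes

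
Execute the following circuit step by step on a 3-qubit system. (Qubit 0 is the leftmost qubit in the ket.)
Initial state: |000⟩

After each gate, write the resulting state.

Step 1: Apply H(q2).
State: 1/√2|000⟩ + 1/√2|001⟩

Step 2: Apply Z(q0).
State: 1/√2|000⟩ + 1/√2|001⟩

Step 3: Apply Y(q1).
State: (1/√2)i|010⟩ + (1/√2)i|011⟩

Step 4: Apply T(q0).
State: (1/√2)i|010⟩ + (1/√2)i|011⟩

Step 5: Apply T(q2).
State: (1/√2)i|010⟩ + (-1/2 + (1/2)i)|011⟩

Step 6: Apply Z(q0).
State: (1/√2)i|010⟩ + (-1/2 + (1/2)i)|011⟩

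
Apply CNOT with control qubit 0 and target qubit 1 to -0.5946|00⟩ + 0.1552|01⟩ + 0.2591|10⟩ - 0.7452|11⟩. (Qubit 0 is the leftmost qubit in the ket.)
-0.5946|00⟩ + 0.1552|01⟩ - 0.7452|10⟩ + 0.2591|11⟩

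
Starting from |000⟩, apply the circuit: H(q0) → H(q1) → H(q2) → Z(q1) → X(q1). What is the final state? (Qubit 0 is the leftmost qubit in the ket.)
-1/√8|000⟩ - 1/√8|001⟩ + 1/√8|010⟩ + 1/√8|011⟩ - 1/√8|100⟩ - 1/√8|101⟩ + 1/√8|110⟩ + 1/√8|111⟩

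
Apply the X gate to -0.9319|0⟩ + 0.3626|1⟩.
0.3626|0⟩ - 0.9319|1⟩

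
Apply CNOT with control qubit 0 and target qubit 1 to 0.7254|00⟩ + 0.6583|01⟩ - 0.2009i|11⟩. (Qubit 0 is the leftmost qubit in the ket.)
0.7254|00⟩ + 0.6583|01⟩ - 0.2009i|10⟩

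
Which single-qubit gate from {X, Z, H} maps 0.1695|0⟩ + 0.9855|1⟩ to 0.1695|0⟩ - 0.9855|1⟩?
Z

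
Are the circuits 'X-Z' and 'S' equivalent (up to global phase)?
No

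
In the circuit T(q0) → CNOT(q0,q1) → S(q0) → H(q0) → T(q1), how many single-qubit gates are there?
4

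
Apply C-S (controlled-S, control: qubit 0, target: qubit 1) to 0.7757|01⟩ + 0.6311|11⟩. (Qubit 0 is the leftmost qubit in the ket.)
0.7757|01⟩ + 0.6311i|11⟩

C-S leaves the control-|0⟩ kets |00⟩, |01⟩ unchanged and applies S to qubit 1 on the control-|1⟩ pair (|10⟩, |11⟩).
S = [[1, 0], [0, i]].
With a = amp(|10⟩) = 0 and b = amp(|11⟩) = 0.6311:
new amp(|10⟩) = (1)·a = 0
new amp(|11⟩) = (i)·b = 0.6311i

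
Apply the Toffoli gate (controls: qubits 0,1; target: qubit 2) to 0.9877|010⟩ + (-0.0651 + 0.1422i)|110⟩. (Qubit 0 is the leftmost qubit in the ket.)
0.9877|010⟩ + (-0.0651 + 0.1422i)|111⟩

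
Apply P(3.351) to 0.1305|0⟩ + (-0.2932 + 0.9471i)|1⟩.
0.1305|0⟩ + (0.4837 - 0.8655i)|1⟩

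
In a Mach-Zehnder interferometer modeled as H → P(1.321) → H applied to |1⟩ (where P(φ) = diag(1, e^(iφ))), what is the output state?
(0.3764 - 0.4845i)|0⟩ + (0.6236 + 0.4845i)|1⟩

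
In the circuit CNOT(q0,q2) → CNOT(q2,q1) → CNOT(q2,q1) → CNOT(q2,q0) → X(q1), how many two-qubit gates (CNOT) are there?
4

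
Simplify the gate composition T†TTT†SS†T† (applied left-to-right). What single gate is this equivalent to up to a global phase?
T†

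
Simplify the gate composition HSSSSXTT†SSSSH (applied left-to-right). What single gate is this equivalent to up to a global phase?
Z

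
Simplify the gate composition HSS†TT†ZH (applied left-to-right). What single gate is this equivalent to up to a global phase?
X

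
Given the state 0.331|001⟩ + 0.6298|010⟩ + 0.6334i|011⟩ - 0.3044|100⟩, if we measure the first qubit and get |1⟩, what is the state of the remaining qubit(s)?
-|00⟩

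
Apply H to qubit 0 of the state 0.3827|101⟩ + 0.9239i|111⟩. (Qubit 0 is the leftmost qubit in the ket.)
0.2706|001⟩ + 0.6533i|011⟩ - 0.2706|101⟩ - 0.6533i|111⟩

H on qubit 0 mixes each pair of kets that differ only in qubit 0: amplitudes (a, b) of (|…0…⟩, |…1…⟩) become ((a + b)/√2, (a − b)/√2). Kets absent from the input have amplitude 0.
(|001⟩, |101⟩): (a, b) = (0, 0.3827) → (0.2706, -0.2706)
(|011⟩, |111⟩): (a, b) = (0, 0.9239i) → (0.6533i, -0.6533i)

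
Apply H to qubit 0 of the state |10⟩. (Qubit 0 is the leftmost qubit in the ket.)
1/√2|00⟩ - 1/√2|10⟩

H on qubit 0 mixes each pair of kets that differ only in qubit 0: amplitudes (a, b) of (|…0…⟩, |…1…⟩) become ((a + b)/√2, (a − b)/√2). Kets absent from the input have amplitude 0.
(|00⟩, |10⟩): (a, b) = (0, 1) → (1/√2, -1/√2)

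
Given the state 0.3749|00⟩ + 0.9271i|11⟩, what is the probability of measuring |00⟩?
0.1406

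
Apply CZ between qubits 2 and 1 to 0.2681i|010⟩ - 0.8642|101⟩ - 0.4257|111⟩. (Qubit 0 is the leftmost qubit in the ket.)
0.2681i|010⟩ - 0.8642|101⟩ + 0.4257|111⟩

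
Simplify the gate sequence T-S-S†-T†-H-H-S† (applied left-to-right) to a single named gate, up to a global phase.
S†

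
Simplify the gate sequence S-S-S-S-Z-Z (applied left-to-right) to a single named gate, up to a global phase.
I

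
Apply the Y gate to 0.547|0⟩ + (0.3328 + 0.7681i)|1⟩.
(0.7681 - 0.3328i)|0⟩ + 0.547i|1⟩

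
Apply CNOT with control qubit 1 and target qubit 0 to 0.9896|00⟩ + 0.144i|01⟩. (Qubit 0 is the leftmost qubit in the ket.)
0.9896|00⟩ + 0.144i|11⟩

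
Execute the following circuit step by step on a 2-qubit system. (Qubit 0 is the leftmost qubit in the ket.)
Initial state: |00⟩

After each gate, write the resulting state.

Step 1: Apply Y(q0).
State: i|10⟩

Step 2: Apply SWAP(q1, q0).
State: i|01⟩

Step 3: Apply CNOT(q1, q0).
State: i|11⟩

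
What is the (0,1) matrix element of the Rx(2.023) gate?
-0.8476i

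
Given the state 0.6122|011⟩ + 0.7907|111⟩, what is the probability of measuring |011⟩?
0.3748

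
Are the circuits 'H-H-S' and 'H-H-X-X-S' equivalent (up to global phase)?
Yes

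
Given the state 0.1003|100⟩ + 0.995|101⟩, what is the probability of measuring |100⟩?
0.01006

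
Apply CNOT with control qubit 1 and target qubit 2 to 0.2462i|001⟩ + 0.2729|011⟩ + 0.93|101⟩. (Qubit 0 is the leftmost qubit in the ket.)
0.2462i|001⟩ + 0.2729|010⟩ + 0.93|101⟩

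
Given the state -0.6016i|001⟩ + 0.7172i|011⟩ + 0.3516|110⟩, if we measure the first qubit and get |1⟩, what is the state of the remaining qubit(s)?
|10⟩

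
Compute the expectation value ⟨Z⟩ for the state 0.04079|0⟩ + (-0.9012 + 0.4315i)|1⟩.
-0.9967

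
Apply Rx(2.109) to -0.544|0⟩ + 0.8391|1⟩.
(-0.2686 - 0.7297i)|0⟩ + (0.4142 + 0.4731i)|1⟩

Rx(2.109) = [[cos(θ/2), −i·sin(θ/2)], [−i·sin(θ/2), cos(θ/2)]]; θ = 2.109, cos(θ/2) ≈ 0.493663, sin(θ/2) ≈ 0.869654.
With a = amp(|0⟩) = -0.544 and b = amp(|1⟩) = 0.8391:
new amp(|0⟩) = (0.493663)·a + (-0.869654i)·b = (-0.2686 - 0.7297i)
new amp(|1⟩) = (-0.869654i)·a + (0.493663)·b = (0.4142 + 0.4731i)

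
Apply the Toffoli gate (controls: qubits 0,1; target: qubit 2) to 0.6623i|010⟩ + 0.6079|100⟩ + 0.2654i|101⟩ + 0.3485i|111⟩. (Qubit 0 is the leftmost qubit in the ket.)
0.6623i|010⟩ + 0.6079|100⟩ + 0.2654i|101⟩ + 0.3485i|110⟩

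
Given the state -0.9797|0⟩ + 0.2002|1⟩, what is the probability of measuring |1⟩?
0.04008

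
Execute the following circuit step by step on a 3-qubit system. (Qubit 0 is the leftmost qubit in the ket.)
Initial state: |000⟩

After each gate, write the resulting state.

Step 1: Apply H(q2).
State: 1/√2|000⟩ + 1/√2|001⟩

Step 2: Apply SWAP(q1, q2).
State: 1/√2|000⟩ + 1/√2|010⟩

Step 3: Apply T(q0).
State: 1/√2|000⟩ + 1/√2|010⟩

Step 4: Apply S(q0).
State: 1/√2|000⟩ + 1/√2|010⟩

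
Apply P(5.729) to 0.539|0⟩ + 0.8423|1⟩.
0.539|0⟩ + (0.7162 - 0.4433i)|1⟩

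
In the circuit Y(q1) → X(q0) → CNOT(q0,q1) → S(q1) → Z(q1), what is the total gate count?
5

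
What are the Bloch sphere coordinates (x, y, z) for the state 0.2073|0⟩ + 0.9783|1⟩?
(0.4056, 0, -0.9141)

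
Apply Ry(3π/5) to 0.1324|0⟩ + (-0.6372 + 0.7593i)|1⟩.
(0.5933 - 0.6143i)|0⟩ + (-0.2674 + 0.4463i)|1⟩

Ry(3π/5) = [[cos(θ/2), −sin(θ/2)], [sin(θ/2), cos(θ/2)]]; θ = 3π/5, cos(θ/2) ≈ 0.587785, sin(θ/2) ≈ 0.809017.
With a = amp(|0⟩) = 0.1324 and b = amp(|1⟩) = (-0.6372 + 0.7593i):
new amp(|0⟩) = (0.587785)·a + (-0.809017)·b = (0.5933 - 0.6143i)
new amp(|1⟩) = (0.809017)·a + (0.587785)·b = (-0.2674 + 0.4463i)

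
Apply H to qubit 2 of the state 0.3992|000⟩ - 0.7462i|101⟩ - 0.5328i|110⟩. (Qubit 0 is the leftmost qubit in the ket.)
0.2823|000⟩ + 0.2823|001⟩ - 0.5276i|100⟩ + 0.5276i|101⟩ - 0.3767i|110⟩ - 0.3767i|111⟩

H on qubit 2 mixes each pair of kets that differ only in qubit 2: amplitudes (a, b) of (|…0…⟩, |…1…⟩) become ((a + b)/√2, (a − b)/√2). Kets absent from the input have amplitude 0.
(|000⟩, |001⟩): (a, b) = (0.3992, 0) → (0.2823, 0.2823)
(|100⟩, |101⟩): (a, b) = (0, -0.7462i) → (-0.5276i, 0.5276i)
(|110⟩, |111⟩): (a, b) = (-0.5328i, 0) → (-0.3767i, -0.3767i)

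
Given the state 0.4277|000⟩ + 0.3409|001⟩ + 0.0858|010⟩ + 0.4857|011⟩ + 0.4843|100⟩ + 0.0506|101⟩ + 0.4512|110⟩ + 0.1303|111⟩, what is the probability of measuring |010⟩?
0.007362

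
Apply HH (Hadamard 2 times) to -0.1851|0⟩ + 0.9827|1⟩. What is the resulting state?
-0.1851|0⟩ + 0.9827|1⟩

H² = I, so an even number of Hadamards cancels: H^2 = I and the state is unchanged.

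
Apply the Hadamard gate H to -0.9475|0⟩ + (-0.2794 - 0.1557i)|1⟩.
(-0.8675 - 0.1101i)|0⟩ + (-0.4724 + 0.1101i)|1⟩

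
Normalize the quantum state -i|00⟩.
-i|00⟩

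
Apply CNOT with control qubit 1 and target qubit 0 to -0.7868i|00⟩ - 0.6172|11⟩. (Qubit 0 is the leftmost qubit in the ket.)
-0.7868i|00⟩ - 0.6172|01⟩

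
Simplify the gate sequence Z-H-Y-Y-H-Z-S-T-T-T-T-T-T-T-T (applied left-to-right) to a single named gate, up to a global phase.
S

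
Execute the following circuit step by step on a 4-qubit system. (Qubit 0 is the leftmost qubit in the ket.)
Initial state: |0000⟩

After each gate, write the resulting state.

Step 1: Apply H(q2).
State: 1/√2|0000⟩ + 1/√2|0010⟩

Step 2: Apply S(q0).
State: 1/√2|0000⟩ + 1/√2|0010⟩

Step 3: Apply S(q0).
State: 1/√2|0000⟩ + 1/√2|0010⟩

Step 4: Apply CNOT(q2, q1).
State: 1/√2|0000⟩ + 1/√2|0110⟩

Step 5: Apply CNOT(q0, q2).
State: 1/√2|0000⟩ + 1/√2|0110⟩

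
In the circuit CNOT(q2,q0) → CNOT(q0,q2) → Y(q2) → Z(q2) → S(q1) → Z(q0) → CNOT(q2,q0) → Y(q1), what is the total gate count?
8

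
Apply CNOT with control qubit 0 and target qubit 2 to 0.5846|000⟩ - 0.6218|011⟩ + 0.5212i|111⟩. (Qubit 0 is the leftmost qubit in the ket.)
0.5846|000⟩ - 0.6218|011⟩ + 0.5212i|110⟩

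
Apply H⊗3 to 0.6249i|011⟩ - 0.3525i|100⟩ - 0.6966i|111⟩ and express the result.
-0.15i|000⟩ - 0.09928i|001⟩ - 0.09928i|010⟩ - 0.15i|011⟩ + 0.5918i|100⟩ - 0.3426i|101⟩ - 0.3426i|110⟩ + 0.5918i|111⟩

H⊗3 gives amp(|y⟩) = (1/2√2) Σ_x (−1)^(x·y) amp(|x⟩), where x·y is the number of positions in which both x and y have a 1.
|000⟩: (0.6249i - 0.3525i - 0.6966i)/(2√2) = -0.15i
|001⟩: (-0.6249i - 0.3525i + 0.6966i)/(2√2) = -0.09928i
|010⟩: (-0.6249i - 0.3525i + 0.6966i)/(2√2) = -0.09928i
|011⟩: (0.6249i - 0.3525i - 0.6966i)/(2√2) = -0.15i
|100⟩: (0.6249i + 0.3525i + 0.6966i)/(2√2) = 0.5918i
|101⟩: (-0.6249i + 0.3525i - 0.6966i)/(2√2) = -0.3426i
|110⟩: (-0.6249i + 0.3525i - 0.6966i)/(2√2) = -0.3426i
|111⟩: (0.6249i + 0.3525i + 0.6966i)/(2√2) = 0.5918i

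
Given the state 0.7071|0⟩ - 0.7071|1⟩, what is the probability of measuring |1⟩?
0.5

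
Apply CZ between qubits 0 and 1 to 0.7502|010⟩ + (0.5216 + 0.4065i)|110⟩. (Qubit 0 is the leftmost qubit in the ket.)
0.7502|010⟩ + (-0.5216 - 0.4065i)|110⟩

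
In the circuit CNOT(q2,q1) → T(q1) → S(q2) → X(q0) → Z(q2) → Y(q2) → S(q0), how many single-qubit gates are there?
6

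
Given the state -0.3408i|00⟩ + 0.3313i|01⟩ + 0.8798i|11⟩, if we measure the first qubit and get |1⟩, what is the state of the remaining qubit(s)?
i|1⟩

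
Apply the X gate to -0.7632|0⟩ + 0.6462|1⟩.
0.6462|0⟩ - 0.7632|1⟩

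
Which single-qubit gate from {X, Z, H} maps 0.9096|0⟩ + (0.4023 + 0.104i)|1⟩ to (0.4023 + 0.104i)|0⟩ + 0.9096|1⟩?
X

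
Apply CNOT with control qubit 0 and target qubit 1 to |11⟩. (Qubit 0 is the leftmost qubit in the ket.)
|10⟩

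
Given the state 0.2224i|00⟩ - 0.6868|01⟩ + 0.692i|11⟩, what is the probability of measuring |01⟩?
0.4717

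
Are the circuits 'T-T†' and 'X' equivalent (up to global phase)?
No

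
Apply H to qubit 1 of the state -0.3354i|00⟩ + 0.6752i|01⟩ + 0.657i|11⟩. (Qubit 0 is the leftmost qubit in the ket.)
0.2403i|00⟩ - 0.7146i|01⟩ + 0.4646i|10⟩ - 0.4646i|11⟩

H on qubit 1 mixes each pair of kets that differ only in qubit 1: amplitudes (a, b) of (|…0…⟩, |…1…⟩) become ((a + b)/√2, (a − b)/√2). Kets absent from the input have amplitude 0.
(|00⟩, |01⟩): (a, b) = (-0.3354i, 0.6752i) → (0.2403i, -0.7146i)
(|10⟩, |11⟩): (a, b) = (0, 0.657i) → (0.4646i, -0.4646i)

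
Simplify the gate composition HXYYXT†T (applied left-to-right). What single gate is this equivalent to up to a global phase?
H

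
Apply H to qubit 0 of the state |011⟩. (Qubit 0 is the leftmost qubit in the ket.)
1/√2|011⟩ + 1/√2|111⟩

H on qubit 0 mixes each pair of kets that differ only in qubit 0: amplitudes (a, b) of (|…0…⟩, |…1…⟩) become ((a + b)/√2, (a − b)/√2). Kets absent from the input have amplitude 0.
(|011⟩, |111⟩): (a, b) = (1, 0) → (1/√2, 1/√2)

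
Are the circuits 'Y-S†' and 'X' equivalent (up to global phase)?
No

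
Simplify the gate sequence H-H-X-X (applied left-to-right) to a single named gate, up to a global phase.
I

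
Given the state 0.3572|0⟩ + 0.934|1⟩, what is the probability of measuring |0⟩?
0.1276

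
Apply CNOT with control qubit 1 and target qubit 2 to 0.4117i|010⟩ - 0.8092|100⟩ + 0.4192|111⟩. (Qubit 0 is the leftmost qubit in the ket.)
0.4117i|011⟩ - 0.8092|100⟩ + 0.4192|110⟩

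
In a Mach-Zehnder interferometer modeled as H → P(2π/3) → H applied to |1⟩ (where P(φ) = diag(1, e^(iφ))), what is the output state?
(0.75 - 0.433i)|0⟩ + (0.25 + 0.433i)|1⟩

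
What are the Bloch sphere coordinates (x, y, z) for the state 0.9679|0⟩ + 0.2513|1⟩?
(0.4865, 0, 0.8737)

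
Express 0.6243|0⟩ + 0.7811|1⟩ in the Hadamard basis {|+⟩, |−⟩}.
0.9938|+⟩ - 0.1109|−⟩

With |ψ⟩ = α|0⟩ + β|1⟩, the Hadamard-basis coefficients are ⟨+|ψ⟩ = (α + β)/√2 and ⟨−|ψ⟩ = (α − β)/√2.
Here α = 0.6243, β = 0.7811: (α + β)/√2 = 0.9938, (α − β)/√2 = -0.1109.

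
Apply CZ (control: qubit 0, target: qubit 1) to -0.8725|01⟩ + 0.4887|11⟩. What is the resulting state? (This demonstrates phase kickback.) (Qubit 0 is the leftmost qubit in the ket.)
-0.8725|01⟩ - 0.4887|11⟩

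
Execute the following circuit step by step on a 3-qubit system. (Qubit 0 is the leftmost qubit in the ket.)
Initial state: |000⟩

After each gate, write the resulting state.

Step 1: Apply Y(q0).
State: i|100⟩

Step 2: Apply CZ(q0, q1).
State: i|100⟩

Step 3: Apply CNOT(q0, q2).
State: i|101⟩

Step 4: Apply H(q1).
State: (1/√2)i|101⟩ + (1/√2)i|111⟩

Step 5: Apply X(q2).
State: (1/√2)i|100⟩ + (1/√2)i|110⟩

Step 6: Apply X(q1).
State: (1/√2)i|100⟩ + (1/√2)i|110⟩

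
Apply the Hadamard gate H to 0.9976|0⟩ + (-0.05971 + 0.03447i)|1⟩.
(0.6632 + 0.02437i)|0⟩ + (0.7476 - 0.02437i)|1⟩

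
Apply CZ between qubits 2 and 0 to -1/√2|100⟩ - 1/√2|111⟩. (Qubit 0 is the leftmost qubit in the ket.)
-1/√2|100⟩ + 1/√2|111⟩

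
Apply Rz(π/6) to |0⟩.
(0.9659 - 0.2588i)|0⟩

Rz(π/6) = [[e^(−iθ/2), 0], [0, e^(iθ/2)]] with e^(±iθ/2) = cos(θ/2) ± i·sin(θ/2); θ = π/6, cos(θ/2) ≈ 0.965926, sin(θ/2) ≈ 0.258819.
With a = amp(|0⟩) = 1 and b = amp(|1⟩) = 0:
new amp(|0⟩) = (0.965926 - 0.258819i)·a = (0.9659 - 0.2588i)
new amp(|1⟩) = (0.965926 + 0.258819i)·b = 0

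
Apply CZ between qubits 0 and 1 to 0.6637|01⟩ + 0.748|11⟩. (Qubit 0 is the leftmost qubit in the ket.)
0.6637|01⟩ - 0.748|11⟩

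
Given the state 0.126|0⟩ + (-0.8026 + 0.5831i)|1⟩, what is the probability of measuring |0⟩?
0.01588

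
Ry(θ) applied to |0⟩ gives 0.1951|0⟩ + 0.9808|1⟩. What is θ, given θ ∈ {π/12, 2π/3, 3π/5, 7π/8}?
7π/8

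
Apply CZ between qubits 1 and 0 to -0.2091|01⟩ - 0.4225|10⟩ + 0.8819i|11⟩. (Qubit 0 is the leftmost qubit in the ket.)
-0.2091|01⟩ - 0.4225|10⟩ - 0.8819i|11⟩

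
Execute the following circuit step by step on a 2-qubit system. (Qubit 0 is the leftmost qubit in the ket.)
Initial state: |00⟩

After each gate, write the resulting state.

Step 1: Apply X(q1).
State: |01⟩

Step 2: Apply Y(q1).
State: -i|00⟩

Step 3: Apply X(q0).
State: -i|10⟩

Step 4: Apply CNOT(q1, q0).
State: -i|10⟩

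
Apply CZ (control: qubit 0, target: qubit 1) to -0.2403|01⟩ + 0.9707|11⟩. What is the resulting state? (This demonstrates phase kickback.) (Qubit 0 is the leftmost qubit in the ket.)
-0.2403|01⟩ - 0.9707|11⟩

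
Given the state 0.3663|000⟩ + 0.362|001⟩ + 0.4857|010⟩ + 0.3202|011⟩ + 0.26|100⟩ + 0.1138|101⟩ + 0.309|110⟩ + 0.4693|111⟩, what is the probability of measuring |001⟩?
0.131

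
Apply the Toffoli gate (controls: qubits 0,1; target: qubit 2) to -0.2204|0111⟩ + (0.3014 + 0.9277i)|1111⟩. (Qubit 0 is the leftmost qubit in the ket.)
-0.2204|0111⟩ + (0.3014 + 0.9277i)|1101⟩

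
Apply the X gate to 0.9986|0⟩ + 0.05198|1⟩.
0.05198|0⟩ + 0.9986|1⟩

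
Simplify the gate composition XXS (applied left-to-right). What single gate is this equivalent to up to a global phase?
S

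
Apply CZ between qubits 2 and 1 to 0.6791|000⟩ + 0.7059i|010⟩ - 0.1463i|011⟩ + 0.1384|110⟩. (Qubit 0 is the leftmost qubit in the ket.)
0.6791|000⟩ + 0.7059i|010⟩ + 0.1463i|011⟩ + 0.1384|110⟩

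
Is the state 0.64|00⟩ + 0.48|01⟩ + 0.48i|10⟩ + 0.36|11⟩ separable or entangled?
Entangled

Writing the state as a|00⟩ + b|01⟩ + c|10⟩ + d|11⟩, it is a product state iff ad − bc = 0.
Here (a, b, c, d) = (0.64, 0.48, 0.48i, 0.36): ad − bc = (0.64)(0.36) − (0.48)(0.48i) = (0.2304 - 0.2304i) ≠ 0, so the state is entangled.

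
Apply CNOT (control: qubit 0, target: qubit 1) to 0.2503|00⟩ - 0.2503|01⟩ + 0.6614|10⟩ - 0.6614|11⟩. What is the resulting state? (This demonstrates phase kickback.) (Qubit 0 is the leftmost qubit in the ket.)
0.2503|00⟩ - 0.2503|01⟩ - 0.6614|10⟩ + 0.6614|11⟩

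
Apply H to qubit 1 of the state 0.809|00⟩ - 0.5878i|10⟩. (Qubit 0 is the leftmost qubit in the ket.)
0.572|00⟩ + 0.572|01⟩ - 0.4156i|10⟩ - 0.4156i|11⟩

H on qubit 1 mixes each pair of kets that differ only in qubit 1: amplitudes (a, b) of (|…0…⟩, |…1…⟩) become ((a + b)/√2, (a − b)/√2). Kets absent from the input have amplitude 0.
(|00⟩, |01⟩): (a, b) = (0.809, 0) → (0.572, 0.572)
(|10⟩, |11⟩): (a, b) = (-0.5878i, 0) → (-0.4156i, -0.4156i)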